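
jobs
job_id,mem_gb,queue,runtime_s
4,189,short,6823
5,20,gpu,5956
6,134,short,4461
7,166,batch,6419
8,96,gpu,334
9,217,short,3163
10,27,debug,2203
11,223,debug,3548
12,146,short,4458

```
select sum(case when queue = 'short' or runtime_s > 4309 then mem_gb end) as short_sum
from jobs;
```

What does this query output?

872

job_id=4: ✓ → 189
job_id=5: ✓ → 20
job_id=6: ✓ → 134
job_id=7: ✓ → 166
job_id=8: ✗
job_id=9: ✓ → 217
job_id=10: ✗
job_id=11: ✗
job_id=12: ✓ → 146
short_sum = 189 + 20 + 134 + 166 + 217 + 146 = 872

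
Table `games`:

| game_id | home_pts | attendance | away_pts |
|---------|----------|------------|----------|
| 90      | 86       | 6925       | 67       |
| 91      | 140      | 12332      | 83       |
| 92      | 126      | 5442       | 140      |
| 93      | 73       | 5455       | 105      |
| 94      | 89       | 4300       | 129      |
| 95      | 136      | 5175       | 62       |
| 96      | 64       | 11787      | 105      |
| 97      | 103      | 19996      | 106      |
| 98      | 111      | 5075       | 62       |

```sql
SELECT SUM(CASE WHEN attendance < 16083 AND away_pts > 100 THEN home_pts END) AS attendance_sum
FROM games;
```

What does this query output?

352

game_id=90: ✗
game_id=91: ✗
game_id=92: ✓ → 126
game_id=93: ✓ → 73
game_id=94: ✓ → 89
game_id=95: ✗
game_id=96: ✓ → 64
game_id=97: ✗
game_id=98: ✗
attendance_sum = 126 + 73 + 89 + 64 = 352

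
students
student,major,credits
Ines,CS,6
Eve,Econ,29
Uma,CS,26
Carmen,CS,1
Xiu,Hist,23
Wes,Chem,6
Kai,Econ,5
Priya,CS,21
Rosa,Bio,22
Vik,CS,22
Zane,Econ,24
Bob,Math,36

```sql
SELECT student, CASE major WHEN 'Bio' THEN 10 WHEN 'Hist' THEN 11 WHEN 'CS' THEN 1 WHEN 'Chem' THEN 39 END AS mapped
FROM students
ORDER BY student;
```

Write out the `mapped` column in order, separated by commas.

NULL, 1, NULL, 1, NULL, 1, 10, 1, 1, 39, 11, NULL

student=Bob: (no match → NULL) → NULL
student=Carmen: major='CS' → 1
student=Eve: (no match → NULL) → NULL
student=Ines: major='CS' → 1
student=Kai: (no match → NULL) → NULL
student=Priya: major='CS' → 1
student=Rosa: major='Bio' → 10
student=Uma: major='CS' → 1
student=Vik: major='CS' → 1
student=Wes: major='Chem' → 39
student=Xiu: major='Hist' → 11
student=Zane: (no match → NULL) → NULL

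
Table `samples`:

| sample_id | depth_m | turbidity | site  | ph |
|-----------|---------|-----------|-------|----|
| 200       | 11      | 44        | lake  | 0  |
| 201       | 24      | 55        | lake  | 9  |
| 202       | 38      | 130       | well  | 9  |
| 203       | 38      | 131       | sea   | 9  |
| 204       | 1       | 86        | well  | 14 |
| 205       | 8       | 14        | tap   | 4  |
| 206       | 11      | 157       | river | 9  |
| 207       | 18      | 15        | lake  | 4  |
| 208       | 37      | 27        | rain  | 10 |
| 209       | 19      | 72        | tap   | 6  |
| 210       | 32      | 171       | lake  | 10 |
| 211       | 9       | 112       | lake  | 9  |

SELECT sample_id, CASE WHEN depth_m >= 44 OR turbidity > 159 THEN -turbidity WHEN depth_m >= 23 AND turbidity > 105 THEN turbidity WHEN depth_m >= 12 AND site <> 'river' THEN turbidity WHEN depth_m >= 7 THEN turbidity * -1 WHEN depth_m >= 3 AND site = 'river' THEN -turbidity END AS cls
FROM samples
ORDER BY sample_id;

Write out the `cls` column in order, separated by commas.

sample_id=200: depth_m >= 7 → -44
sample_id=201: depth_m >= 12 AND site <> 'river' → 55
sample_id=202: depth_m >= 23 AND turbidity > 105 → 130
sample_id=203: depth_m >= 23 AND turbidity > 105 → 131
sample_id=204: (no match → NULL) → NULL
sample_id=205: depth_m >= 7 → -14
sample_id=206: depth_m >= 7 → -157
sample_id=207: depth_m >= 12 AND site <> 'river' → 15
sample_id=208: depth_m >= 12 AND site <> 'river' → 27
sample_id=209: depth_m >= 12 AND site <> 'river' → 72
sample_id=210: depth_m >= 44 OR turbidity > 159 → -171
sample_id=211: depth_m >= 7 → -112

-44, 55, 130, 131, NULL, -14, -157, 15, 27, 72, -171, -112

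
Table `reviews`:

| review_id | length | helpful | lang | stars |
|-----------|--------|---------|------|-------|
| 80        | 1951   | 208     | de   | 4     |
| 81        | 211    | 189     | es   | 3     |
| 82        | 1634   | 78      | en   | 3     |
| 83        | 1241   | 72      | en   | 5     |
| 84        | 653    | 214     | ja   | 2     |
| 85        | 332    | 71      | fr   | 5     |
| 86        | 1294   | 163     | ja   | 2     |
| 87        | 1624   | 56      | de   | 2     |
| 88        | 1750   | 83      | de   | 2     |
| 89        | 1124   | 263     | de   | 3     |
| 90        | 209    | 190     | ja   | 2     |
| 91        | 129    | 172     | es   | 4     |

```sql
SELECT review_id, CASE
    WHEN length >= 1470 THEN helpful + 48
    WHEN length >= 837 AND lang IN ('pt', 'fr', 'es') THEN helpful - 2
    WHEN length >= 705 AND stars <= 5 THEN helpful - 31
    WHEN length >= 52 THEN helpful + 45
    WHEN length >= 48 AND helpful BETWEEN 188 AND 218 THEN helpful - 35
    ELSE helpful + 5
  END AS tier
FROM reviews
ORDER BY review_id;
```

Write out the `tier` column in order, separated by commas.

256, 234, 126, 41, 259, 116, 132, 104, 131, 232, 235, 217

review_id=80: length >= 1470 → 256
review_id=81: length >= 52 → 234
review_id=82: length >= 1470 → 126
review_id=83: length >= 705 AND stars <= 5 → 41
review_id=84: length >= 52 → 259
review_id=85: length >= 52 → 116
review_id=86: length >= 705 AND stars <= 5 → 132
review_id=87: length >= 1470 → 104
review_id=88: length >= 1470 → 131
review_id=89: length >= 705 AND stars <= 5 → 232
review_id=90: length >= 52 → 235
review_id=91: length >= 52 → 217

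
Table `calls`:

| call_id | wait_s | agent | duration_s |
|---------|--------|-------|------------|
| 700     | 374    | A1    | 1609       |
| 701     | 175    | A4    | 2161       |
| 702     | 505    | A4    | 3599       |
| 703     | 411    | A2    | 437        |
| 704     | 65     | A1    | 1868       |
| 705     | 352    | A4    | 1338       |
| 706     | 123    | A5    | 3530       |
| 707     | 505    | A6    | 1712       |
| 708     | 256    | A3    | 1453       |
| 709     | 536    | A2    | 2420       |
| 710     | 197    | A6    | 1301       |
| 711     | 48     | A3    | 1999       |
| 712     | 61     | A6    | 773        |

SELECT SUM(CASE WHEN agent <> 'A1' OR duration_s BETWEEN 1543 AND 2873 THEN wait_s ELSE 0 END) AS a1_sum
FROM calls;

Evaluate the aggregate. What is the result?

call_id=700: ✓ → 374
call_id=701: ✓ → 175
call_id=702: ✓ → 505
call_id=703: ✓ → 411
call_id=704: ✓ → 65
call_id=705: ✓ → 352
call_id=706: ✓ → 123
call_id=707: ✓ → 505
call_id=708: ✓ → 256
call_id=709: ✓ → 536
call_id=710: ✓ → 197
call_id=711: ✓ → 48
call_id=712: ✓ → 61
a1_sum = 374 + 175 + 505 + 411 + 65 + 352 + 123 + 505 + 256 + 536 + 197 + 48 + 61 = 3608

3608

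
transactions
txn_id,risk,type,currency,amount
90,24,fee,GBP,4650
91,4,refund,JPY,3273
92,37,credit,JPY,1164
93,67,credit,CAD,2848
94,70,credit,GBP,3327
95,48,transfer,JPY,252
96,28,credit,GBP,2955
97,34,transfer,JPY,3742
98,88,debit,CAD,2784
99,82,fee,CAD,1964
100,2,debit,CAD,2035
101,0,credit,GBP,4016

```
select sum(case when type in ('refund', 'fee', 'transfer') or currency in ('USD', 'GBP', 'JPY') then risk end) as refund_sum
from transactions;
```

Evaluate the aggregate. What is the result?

327

txn_id=90: ✓ → 24
txn_id=91: ✓ → 4
txn_id=92: ✓ → 37
txn_id=93: ✗
txn_id=94: ✓ → 70
txn_id=95: ✓ → 48
txn_id=96: ✓ → 28
txn_id=97: ✓ → 34
txn_id=98: ✗
txn_id=99: ✓ → 82
txn_id=100: ✗
txn_id=101: ✓ → 0
refund_sum = 24 + 4 + 37 + 70 + 48 + 28 + 34 + 82 = 327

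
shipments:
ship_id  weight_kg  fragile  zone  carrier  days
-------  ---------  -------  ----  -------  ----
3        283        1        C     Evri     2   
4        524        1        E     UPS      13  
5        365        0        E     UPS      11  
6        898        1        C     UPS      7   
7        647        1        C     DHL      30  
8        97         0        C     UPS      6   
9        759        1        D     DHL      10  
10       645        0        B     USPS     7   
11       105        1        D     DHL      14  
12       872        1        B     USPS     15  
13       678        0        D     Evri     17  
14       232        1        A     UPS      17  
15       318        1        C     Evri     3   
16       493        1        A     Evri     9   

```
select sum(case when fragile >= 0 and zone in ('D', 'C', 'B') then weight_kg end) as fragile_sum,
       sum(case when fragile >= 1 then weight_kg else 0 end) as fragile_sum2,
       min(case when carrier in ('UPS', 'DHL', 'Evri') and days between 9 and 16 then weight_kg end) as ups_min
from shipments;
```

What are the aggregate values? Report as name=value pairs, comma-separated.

[fragile_sum: fragile >= 0 and zone in ('D', 'C', 'B')]
ship_id=3: ✓ → 283
ship_id=4: ✗
ship_id=5: ✗
ship_id=6: ✓ → 898
ship_id=7: ✓ → 647
ship_id=8: ✓ → 97
ship_id=9: ✓ → 759
ship_id=10: ✓ → 645
ship_id=11: ✓ → 105
ship_id=12: ✓ → 872
ship_id=13: ✓ → 678
ship_id=14: ✗
ship_id=15: ✓ → 318
ship_id=16: ✗
fragile_sum = 283 + 898 + 647 + 97 + 759 + 645 + 105 + 872 + 678 + 318 = 5302
—
[fragile_sum2: fragile >= 1]
ship_id=3: ✓ → 283
ship_id=4: ✓ → 524
ship_id=5: ✗
ship_id=6: ✓ → 898
ship_id=7: ✓ → 647
ship_id=8: ✗
ship_id=9: ✓ → 759
ship_id=10: ✗
ship_id=11: ✓ → 105
ship_id=12: ✓ → 872
ship_id=13: ✗
ship_id=14: ✓ → 232
ship_id=15: ✓ → 318
ship_id=16: ✓ → 493
fragile_sum2 = 283 + 524 + 898 + 647 + 759 + 105 + 872 + 232 + 318 + 493 = 5131
—
[ups_min: carrier in ('UPS', 'DHL', 'Evri') and days between 9 and 16]
ship_id=3: ✗
ship_id=4: ✓ → 524
ship_id=5: ✓ → 365
ship_id=6: ✗
ship_id=7: ✗
ship_id=8: ✗
ship_id=9: ✓ → 759
ship_id=10: ✗
ship_id=11: ✓ → 105
ship_id=12: ✗
ship_id=13: ✗
ship_id=14: ✗
ship_id=15: ✗
ship_id=16: ✓ → 493
ups_min = MIN(524, 365, 759, 105, 493) = 105

fragile_sum=5302, fragile_sum2=5131, ups_min=105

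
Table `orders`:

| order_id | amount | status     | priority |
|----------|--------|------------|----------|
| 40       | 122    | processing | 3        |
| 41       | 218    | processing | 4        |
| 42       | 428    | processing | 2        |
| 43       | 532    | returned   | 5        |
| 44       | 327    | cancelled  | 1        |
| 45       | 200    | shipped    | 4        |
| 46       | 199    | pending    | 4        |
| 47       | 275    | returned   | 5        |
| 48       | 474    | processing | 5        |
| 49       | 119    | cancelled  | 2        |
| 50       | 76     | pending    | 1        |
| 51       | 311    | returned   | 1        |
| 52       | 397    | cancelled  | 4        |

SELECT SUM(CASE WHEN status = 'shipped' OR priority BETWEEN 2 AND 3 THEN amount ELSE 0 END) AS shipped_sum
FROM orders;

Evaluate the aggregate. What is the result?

order_id=40: ✓ → 122
order_id=41: ✗
order_id=42: ✓ → 428
order_id=43: ✗
order_id=44: ✗
order_id=45: ✓ → 200
order_id=46: ✗
order_id=47: ✗
order_id=48: ✗
order_id=49: ✓ → 119
order_id=50: ✗
order_id=51: ✗
order_id=52: ✗
shipped_sum = 122 + 428 + 200 + 119 = 869

869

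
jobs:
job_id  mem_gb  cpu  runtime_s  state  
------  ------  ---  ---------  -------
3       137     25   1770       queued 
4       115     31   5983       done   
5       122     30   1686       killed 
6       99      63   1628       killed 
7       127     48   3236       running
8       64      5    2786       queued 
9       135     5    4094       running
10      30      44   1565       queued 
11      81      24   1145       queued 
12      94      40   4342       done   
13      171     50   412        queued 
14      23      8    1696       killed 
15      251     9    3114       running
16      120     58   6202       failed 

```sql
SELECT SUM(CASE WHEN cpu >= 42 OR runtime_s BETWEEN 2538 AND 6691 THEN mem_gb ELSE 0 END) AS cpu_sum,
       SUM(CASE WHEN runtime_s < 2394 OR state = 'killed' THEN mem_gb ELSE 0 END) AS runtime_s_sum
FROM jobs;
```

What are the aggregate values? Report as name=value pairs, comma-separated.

cpu_sum=1206, runtime_s_sum=663

[cpu_sum: cpu >= 42 OR runtime_s BETWEEN 2538 AND 6691]
job_id=3: ✗
job_id=4: ✓ → 115
job_id=5: ✗
job_id=6: ✓ → 99
job_id=7: ✓ → 127
job_id=8: ✓ → 64
job_id=9: ✓ → 135
job_id=10: ✓ → 30
job_id=11: ✗
job_id=12: ✓ → 94
job_id=13: ✓ → 171
job_id=14: ✗
job_id=15: ✓ → 251
job_id=16: ✓ → 120
cpu_sum = 115 + 99 + 127 + 64 + 135 + 30 + 94 + 171 + 251 + 120 = 1206
—
[runtime_s_sum: runtime_s < 2394 OR state = 'killed']
job_id=3: ✓ → 137
job_id=4: ✗
job_id=5: ✓ → 122
job_id=6: ✓ → 99
job_id=7: ✗
job_id=8: ✗
job_id=9: ✗
job_id=10: ✓ → 30
job_id=11: ✓ → 81
job_id=12: ✗
job_id=13: ✓ → 171
job_id=14: ✓ → 23
job_id=15: ✗
job_id=16: ✗
runtime_s_sum = 137 + 122 + 99 + 30 + 81 + 171 + 23 = 663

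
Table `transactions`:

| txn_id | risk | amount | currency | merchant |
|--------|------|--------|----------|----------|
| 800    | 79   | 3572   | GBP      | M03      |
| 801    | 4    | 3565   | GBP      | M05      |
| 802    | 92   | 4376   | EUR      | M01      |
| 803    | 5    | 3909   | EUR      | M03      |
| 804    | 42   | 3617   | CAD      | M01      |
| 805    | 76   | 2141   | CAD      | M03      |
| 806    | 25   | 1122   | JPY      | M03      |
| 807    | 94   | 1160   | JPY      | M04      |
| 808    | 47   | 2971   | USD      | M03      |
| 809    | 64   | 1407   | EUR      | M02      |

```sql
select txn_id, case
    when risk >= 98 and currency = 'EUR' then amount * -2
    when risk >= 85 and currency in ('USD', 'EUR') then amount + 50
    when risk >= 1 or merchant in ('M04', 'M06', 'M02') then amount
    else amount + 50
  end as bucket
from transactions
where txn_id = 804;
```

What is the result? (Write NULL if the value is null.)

txn_id = 804: risk=42, amount=3617, currency=CAD, merchant=M01.
risk >= 98 and currency = 'EUR' → false
risk >= 85 and currency in ('USD', 'EUR') → false
risk >= 1 or merchant in ('M04', 'M06', 'M02') → true → 3617

3617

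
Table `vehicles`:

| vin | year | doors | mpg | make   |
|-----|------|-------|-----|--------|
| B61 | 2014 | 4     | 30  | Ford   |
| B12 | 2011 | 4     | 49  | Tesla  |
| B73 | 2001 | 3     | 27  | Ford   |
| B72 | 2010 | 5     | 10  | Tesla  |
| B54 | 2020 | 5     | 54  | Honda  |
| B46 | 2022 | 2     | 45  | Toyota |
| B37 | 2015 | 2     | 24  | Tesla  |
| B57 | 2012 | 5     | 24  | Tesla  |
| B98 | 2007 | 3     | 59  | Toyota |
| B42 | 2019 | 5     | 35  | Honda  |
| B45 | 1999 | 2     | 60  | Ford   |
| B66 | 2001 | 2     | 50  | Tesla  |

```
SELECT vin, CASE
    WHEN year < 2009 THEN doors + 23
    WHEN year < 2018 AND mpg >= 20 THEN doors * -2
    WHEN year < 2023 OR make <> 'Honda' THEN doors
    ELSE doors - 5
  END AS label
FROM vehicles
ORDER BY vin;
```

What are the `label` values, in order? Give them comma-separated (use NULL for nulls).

vin=B12: year < 2018 AND mpg >= 20 → -8
vin=B37: year < 2018 AND mpg >= 20 → -4
vin=B42: year < 2023 OR make <> 'Honda' → 5
vin=B45: year < 2009 → 25
vin=B46: year < 2023 OR make <> 'Honda' → 2
vin=B54: year < 2023 OR make <> 'Honda' → 5
vin=B57: year < 2018 AND mpg >= 20 → -10
vin=B61: year < 2018 AND mpg >= 20 → -8
vin=B66: year < 2009 → 25
vin=B72: year < 2023 OR make <> 'Honda' → 5
vin=B73: year < 2009 → 26
vin=B98: year < 2009 → 26

-8, -4, 5, 25, 2, 5, -10, -8, 25, 5, 26, 26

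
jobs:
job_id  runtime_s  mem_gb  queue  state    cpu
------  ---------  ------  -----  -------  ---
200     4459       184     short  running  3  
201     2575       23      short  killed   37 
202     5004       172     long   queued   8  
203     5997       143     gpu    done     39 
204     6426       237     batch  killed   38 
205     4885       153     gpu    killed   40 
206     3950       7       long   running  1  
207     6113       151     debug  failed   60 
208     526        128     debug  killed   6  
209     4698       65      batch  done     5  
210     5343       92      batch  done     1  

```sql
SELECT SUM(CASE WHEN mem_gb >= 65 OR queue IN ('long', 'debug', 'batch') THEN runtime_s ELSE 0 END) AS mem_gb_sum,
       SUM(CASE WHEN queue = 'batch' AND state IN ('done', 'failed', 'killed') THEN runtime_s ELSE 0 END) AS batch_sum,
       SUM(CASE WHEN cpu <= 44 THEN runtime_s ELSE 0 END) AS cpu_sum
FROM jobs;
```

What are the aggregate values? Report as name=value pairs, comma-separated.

[mem_gb_sum: mem_gb >= 65 OR queue IN ('long', 'debug', 'batch')]
job_id=200: ✓ → 4459
job_id=201: ✗
job_id=202: ✓ → 5004
job_id=203: ✓ → 5997
job_id=204: ✓ → 6426
job_id=205: ✓ → 4885
job_id=206: ✓ → 3950
job_id=207: ✓ → 6113
job_id=208: ✓ → 526
job_id=209: ✓ → 4698
job_id=210: ✓ → 5343
mem_gb_sum = 4459 + 5004 + 5997 + 6426 + 4885 + 3950 + 6113 + 526 + 4698 + 5343 = 47401
—
[batch_sum: queue = 'batch' AND state IN ('done', 'failed', 'killed')]
job_id=200: ✗
job_id=201: ✗
job_id=202: ✗
job_id=203: ✗
job_id=204: ✓ → 6426
job_id=205: ✗
job_id=206: ✗
job_id=207: ✗
job_id=208: ✗
job_id=209: ✓ → 4698
job_id=210: ✓ → 5343
batch_sum = 6426 + 4698 + 5343 = 16467
—
[cpu_sum: cpu <= 44]
job_id=200: ✓ → 4459
job_id=201: ✓ → 2575
job_id=202: ✓ → 5004
job_id=203: ✓ → 5997
job_id=204: ✓ → 6426
job_id=205: ✓ → 4885
job_id=206: ✓ → 3950
job_id=207: ✗
job_id=208: ✓ → 526
job_id=209: ✓ → 4698
job_id=210: ✓ → 5343
cpu_sum = 4459 + 2575 + 5004 + 5997 + 6426 + 4885 + 3950 + 526 + 4698 + 5343 = 43863

mem_gb_sum=47401, batch_sum=16467, cpu_sum=43863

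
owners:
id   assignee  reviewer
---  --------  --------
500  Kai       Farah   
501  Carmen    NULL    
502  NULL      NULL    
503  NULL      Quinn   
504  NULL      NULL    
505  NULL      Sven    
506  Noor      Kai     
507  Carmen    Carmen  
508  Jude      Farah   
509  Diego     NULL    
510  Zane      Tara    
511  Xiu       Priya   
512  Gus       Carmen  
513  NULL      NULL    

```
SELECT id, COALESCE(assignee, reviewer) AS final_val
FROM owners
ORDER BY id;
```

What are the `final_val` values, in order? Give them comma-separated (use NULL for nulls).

Kai, Carmen, NULL, Quinn, NULL, Sven, Noor, Carmen, Jude, Diego, Zane, Xiu, Gus, NULL

id=500: assignee=Kai → Kai
id=501: assignee=Carmen → Carmen
id=502: assignee=NULL, reviewer=NULL (all NULL) → NULL
id=503: assignee=NULL, reviewer=Quinn → Quinn
id=504: assignee=NULL, reviewer=NULL (all NULL) → NULL
id=505: assignee=NULL, reviewer=Sven → Sven
id=506: assignee=Noor → Noor
id=507: assignee=Carmen → Carmen
id=508: assignee=Jude → Jude
id=509: assignee=Diego → Diego
id=510: assignee=Zane → Zane
id=511: assignee=Xiu → Xiu
id=512: assignee=Gus → Gus
id=513: assignee=NULL, reviewer=NULL (all NULL) → NULL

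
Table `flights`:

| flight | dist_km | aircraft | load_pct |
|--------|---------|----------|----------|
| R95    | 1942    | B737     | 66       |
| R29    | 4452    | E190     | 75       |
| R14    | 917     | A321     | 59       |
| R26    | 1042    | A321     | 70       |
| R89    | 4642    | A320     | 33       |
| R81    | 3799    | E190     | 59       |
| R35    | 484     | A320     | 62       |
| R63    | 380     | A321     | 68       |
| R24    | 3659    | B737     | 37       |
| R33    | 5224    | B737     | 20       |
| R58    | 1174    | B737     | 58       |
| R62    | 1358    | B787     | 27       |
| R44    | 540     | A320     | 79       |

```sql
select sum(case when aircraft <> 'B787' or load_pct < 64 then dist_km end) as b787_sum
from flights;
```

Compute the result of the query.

flight=R95: ✓ → 1942
flight=R29: ✓ → 4452
flight=R14: ✓ → 917
flight=R26: ✓ → 1042
flight=R89: ✓ → 4642
flight=R81: ✓ → 3799
flight=R35: ✓ → 484
flight=R63: ✓ → 380
flight=R24: ✓ → 3659
flight=R33: ✓ → 5224
flight=R58: ✓ → 1174
flight=R62: ✓ → 1358
flight=R44: ✓ → 540
b787_sum = 1942 + 4452 + 917 + 1042 + 4642 + 3799 + 484 + 380 + 3659 + 5224 + 1174 + 1358 + 540 = 29613

29613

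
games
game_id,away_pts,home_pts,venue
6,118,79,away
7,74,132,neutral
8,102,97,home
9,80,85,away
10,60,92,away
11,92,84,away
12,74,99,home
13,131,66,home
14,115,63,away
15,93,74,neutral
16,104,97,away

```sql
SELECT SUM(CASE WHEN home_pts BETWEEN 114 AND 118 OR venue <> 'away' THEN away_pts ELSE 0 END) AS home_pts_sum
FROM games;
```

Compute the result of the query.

474

game_id=6: ✗
game_id=7: ✓ → 74
game_id=8: ✓ → 102
game_id=9: ✗
game_id=10: ✗
game_id=11: ✗
game_id=12: ✓ → 74
game_id=13: ✓ → 131
game_id=14: ✗
game_id=15: ✓ → 93
game_id=16: ✗
home_pts_sum = 74 + 102 + 74 + 131 + 93 = 474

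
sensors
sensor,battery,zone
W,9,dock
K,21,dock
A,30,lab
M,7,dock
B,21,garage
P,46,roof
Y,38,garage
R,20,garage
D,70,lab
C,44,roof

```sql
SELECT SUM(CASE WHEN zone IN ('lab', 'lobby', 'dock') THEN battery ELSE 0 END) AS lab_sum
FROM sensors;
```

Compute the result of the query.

137

sensor=W: ✓ → 9
sensor=K: ✓ → 21
sensor=A: ✓ → 30
sensor=M: ✓ → 7
sensor=B: ✗
sensor=P: ✗
sensor=Y: ✗
sensor=R: ✗
sensor=D: ✓ → 70
sensor=C: ✗
lab_sum = 9 + 21 + 30 + 7 + 70 = 137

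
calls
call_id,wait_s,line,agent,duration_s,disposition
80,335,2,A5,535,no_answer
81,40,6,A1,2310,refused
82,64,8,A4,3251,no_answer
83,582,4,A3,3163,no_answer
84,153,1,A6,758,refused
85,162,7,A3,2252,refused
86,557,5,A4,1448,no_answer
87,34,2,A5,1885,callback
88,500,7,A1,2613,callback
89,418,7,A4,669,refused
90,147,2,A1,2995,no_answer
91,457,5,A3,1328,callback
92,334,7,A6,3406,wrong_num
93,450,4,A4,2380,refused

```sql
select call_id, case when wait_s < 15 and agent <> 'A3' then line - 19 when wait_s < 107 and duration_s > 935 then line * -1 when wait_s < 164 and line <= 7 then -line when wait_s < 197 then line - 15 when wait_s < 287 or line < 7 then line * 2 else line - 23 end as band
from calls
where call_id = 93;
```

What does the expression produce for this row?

call_id = 93: wait_s=450, line=4, agent=A4, duration_s=2380, disposition=refused.
wait_s < 15 and agent <> 'A3' → false
wait_s < 107 and duration_s > 935 → false
wait_s < 164 and line <= 7 → false
wait_s < 197 → false
wait_s < 287 or line < 7 → true → 8

8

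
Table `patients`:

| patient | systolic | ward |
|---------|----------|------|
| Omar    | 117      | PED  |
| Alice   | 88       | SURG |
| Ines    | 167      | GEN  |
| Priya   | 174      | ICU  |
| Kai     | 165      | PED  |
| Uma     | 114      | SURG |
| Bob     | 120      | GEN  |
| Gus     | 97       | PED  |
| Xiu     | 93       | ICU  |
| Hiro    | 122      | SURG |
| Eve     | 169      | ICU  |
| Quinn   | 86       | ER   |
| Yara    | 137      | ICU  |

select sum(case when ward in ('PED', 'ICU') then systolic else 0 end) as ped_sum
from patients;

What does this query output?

952

patient=Omar: ✓ → 117
patient=Alice: ✗
patient=Ines: ✗
patient=Priya: ✓ → 174
patient=Kai: ✓ → 165
patient=Uma: ✗
patient=Bob: ✗
patient=Gus: ✓ → 97
patient=Xiu: ✓ → 93
patient=Hiro: ✗
patient=Eve: ✓ → 169
patient=Quinn: ✗
patient=Yara: ✓ → 137
ped_sum = 117 + 174 + 165 + 97 + 93 + 169 + 137 = 952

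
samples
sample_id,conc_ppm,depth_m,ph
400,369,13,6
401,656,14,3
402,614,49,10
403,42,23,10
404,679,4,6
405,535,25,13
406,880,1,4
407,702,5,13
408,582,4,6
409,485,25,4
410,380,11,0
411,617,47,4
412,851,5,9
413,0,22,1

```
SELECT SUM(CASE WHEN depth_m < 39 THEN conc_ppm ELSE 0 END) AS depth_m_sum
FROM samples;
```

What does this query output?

6161

sample_id=400: ✓ → 369
sample_id=401: ✓ → 656
sample_id=402: ✗
sample_id=403: ✓ → 42
sample_id=404: ✓ → 679
sample_id=405: ✓ → 535
sample_id=406: ✓ → 880
sample_id=407: ✓ → 702
sample_id=408: ✓ → 582
sample_id=409: ✓ → 485
sample_id=410: ✓ → 380
sample_id=411: ✗
sample_id=412: ✓ → 851
sample_id=413: ✓ → 0
depth_m_sum = 369 + 656 + 42 + 679 + 535 + 880 + 702 + 582 + 485 + 380 + 851 = 6161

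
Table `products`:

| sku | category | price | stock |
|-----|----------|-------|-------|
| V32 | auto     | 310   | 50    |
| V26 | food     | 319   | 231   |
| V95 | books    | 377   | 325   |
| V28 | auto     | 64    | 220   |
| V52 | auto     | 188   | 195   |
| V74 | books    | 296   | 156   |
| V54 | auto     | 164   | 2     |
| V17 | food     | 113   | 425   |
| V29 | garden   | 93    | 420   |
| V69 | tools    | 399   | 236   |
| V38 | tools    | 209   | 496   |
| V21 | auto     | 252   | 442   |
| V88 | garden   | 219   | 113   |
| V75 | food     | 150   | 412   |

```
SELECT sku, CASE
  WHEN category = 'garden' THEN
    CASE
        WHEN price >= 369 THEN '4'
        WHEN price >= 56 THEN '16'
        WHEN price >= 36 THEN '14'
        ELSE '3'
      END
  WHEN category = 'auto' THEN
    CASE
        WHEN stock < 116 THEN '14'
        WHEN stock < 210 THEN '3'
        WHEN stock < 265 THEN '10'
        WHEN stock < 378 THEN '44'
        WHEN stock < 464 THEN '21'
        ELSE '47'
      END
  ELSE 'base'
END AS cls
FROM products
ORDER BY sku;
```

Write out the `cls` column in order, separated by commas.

sku=V17: category='food' → outer ELSE → base
sku=V21: category='auto' → inner[stock < 464] → 21
sku=V26: category='food' → outer ELSE → base
sku=V28: category='auto' → inner[stock < 265] → 10
sku=V29: category='garden' → inner[price >= 56] → 16
sku=V32: category='auto' → inner[stock < 116] → 14
sku=V38: category='tools' → outer ELSE → base
sku=V52: category='auto' → inner[stock < 210] → 3
sku=V54: category='auto' → inner[stock < 116] → 14
sku=V69: category='tools' → outer ELSE → base
sku=V74: category='books' → outer ELSE → base
sku=V75: category='food' → outer ELSE → base
sku=V88: category='garden' → inner[price >= 56] → 16
sku=V95: category='books' → outer ELSE → base

base, 21, base, 10, 16, 14, base, 3, 14, base, base, base, 16, base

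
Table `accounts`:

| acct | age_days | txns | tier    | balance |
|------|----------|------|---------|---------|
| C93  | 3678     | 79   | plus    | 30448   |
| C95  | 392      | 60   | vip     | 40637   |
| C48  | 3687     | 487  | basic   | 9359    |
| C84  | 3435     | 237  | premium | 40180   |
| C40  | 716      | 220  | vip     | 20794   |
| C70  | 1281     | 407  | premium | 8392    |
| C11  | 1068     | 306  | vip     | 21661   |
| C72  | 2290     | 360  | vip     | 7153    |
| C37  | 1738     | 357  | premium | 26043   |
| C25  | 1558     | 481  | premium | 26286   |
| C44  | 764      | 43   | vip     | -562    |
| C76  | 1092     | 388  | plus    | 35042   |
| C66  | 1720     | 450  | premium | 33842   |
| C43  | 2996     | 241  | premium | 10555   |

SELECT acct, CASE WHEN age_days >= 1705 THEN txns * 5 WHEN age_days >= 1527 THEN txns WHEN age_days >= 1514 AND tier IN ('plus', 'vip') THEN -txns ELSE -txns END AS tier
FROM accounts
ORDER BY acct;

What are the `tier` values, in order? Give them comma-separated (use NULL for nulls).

acct=C11: ELSE → -306
acct=C25: age_days >= 1527 → 481
acct=C37: age_days >= 1705 → 1785
acct=C40: ELSE → -220
acct=C43: age_days >= 1705 → 1205
acct=C44: ELSE → -43
acct=C48: age_days >= 1705 → 2435
acct=C66: age_days >= 1705 → 2250
acct=C70: ELSE → -407
acct=C72: age_days >= 1705 → 1800
acct=C76: ELSE → -388
acct=C84: age_days >= 1705 → 1185
acct=C93: age_days >= 1705 → 395
acct=C95: ELSE → -60

-306, 481, 1785, -220, 1205, -43, 2435, 2250, -407, 1800, -388, 1185, 395, -60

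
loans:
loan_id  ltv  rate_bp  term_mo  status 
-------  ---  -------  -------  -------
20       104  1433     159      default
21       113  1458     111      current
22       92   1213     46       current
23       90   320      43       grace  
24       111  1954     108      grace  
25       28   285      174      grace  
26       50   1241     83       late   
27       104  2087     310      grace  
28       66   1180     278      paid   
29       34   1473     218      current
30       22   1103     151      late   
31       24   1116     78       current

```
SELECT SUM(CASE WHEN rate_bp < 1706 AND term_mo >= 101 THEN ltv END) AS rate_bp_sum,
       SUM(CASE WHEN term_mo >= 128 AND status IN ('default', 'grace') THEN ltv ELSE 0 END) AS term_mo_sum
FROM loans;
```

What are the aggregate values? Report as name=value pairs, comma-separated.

rate_bp_sum=367, term_mo_sum=236

[rate_bp_sum: rate_bp < 1706 AND term_mo >= 101]
loan_id=20: ✓ → 104
loan_id=21: ✓ → 113
loan_id=22: ✗
loan_id=23: ✗
loan_id=24: ✗
loan_id=25: ✓ → 28
loan_id=26: ✗
loan_id=27: ✗
loan_id=28: ✓ → 66
loan_id=29: ✓ → 34
loan_id=30: ✓ → 22
loan_id=31: ✗
rate_bp_sum = 104 + 113 + 28 + 66 + 34 + 22 = 367
—
[term_mo_sum: term_mo >= 128 AND status IN ('default', 'grace')]
loan_id=20: ✓ → 104
loan_id=21: ✗
loan_id=22: ✗
loan_id=23: ✗
loan_id=24: ✗
loan_id=25: ✓ → 28
loan_id=26: ✗
loan_id=27: ✓ → 104
loan_id=28: ✗
loan_id=29: ✗
loan_id=30: ✗
loan_id=31: ✗
term_mo_sum = 104 + 28 + 104 = 236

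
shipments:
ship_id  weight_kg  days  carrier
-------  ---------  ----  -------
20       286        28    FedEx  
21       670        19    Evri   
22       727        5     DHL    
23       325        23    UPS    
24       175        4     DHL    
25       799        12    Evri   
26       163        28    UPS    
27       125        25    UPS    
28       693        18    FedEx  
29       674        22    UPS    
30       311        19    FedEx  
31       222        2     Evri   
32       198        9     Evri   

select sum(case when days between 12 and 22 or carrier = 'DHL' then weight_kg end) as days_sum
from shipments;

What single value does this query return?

ship_id=20: ✗
ship_id=21: ✓ → 670
ship_id=22: ✓ → 727
ship_id=23: ✗
ship_id=24: ✓ → 175
ship_id=25: ✓ → 799
ship_id=26: ✗
ship_id=27: ✗
ship_id=28: ✓ → 693
ship_id=29: ✓ → 674
ship_id=30: ✓ → 311
ship_id=31: ✗
ship_id=32: ✗
days_sum = 670 + 727 + 175 + 799 + 693 + 674 + 311 = 4049

4049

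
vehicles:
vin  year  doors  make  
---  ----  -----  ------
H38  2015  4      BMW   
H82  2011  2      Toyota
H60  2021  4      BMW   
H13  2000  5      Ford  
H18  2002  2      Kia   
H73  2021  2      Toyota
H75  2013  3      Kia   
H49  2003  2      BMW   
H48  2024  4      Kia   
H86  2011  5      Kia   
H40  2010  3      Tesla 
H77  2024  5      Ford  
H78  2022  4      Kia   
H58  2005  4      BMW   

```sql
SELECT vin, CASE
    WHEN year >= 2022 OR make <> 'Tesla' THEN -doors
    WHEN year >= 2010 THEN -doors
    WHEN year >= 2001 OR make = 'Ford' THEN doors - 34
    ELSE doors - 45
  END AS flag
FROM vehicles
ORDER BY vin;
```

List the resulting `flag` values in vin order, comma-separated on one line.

-5, -2, -4, -3, -4, -2, -4, -4, -2, -3, -5, -4, -2, -5

vin=H13: year >= 2022 OR make <> 'Tesla' → -5
vin=H18: year >= 2022 OR make <> 'Tesla' → -2
vin=H38: year >= 2022 OR make <> 'Tesla' → -4
vin=H40: year >= 2010 → -3
vin=H48: year >= 2022 OR make <> 'Tesla' → -4
vin=H49: year >= 2022 OR make <> 'Tesla' → -2
vin=H58: year >= 2022 OR make <> 'Tesla' → -4
vin=H60: year >= 2022 OR make <> 'Tesla' → -4
vin=H73: year >= 2022 OR make <> 'Tesla' → -2
vin=H75: year >= 2022 OR make <> 'Tesla' → -3
vin=H77: year >= 2022 OR make <> 'Tesla' → -5
vin=H78: year >= 2022 OR make <> 'Tesla' → -4
vin=H82: year >= 2022 OR make <> 'Tesla' → -2
vin=H86: year >= 2022 OR make <> 'Tesla' → -5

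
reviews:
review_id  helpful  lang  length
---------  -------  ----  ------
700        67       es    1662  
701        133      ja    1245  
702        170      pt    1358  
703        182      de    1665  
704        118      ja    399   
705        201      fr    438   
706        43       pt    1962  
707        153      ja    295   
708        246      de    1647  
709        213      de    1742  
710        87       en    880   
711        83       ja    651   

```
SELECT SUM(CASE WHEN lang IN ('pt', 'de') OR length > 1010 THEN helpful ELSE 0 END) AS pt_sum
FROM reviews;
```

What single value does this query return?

1054

review_id=700: ✓ → 67
review_id=701: ✓ → 133
review_id=702: ✓ → 170
review_id=703: ✓ → 182
review_id=704: ✗
review_id=705: ✗
review_id=706: ✓ → 43
review_id=707: ✗
review_id=708: ✓ → 246
review_id=709: ✓ → 213
review_id=710: ✗
review_id=711: ✗
pt_sum = 67 + 133 + 170 + 182 + 43 + 246 + 213 = 1054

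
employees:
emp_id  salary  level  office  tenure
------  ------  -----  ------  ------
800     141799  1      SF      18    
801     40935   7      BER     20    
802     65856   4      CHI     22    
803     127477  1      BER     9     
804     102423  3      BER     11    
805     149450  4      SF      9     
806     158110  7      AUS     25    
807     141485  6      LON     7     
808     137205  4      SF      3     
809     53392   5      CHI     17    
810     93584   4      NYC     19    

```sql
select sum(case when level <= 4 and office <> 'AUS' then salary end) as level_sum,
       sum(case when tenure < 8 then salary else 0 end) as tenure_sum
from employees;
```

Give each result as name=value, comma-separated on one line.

level_sum=817794, tenure_sum=278690

[level_sum: level <= 4 and office <> 'AUS']
emp_id=800: ✓ → 141799
emp_id=801: ✗
emp_id=802: ✓ → 65856
emp_id=803: ✓ → 127477
emp_id=804: ✓ → 102423
emp_id=805: ✓ → 149450
emp_id=806: ✗
emp_id=807: ✗
emp_id=808: ✓ → 137205
emp_id=809: ✗
emp_id=810: ✓ → 93584
level_sum = 141799 + 65856 + 127477 + 102423 + 149450 + 137205 + 93584 = 817794
—
[tenure_sum: tenure < 8]
emp_id=800: ✗
emp_id=801: ✗
emp_id=802: ✗
emp_id=803: ✗
emp_id=804: ✗
emp_id=805: ✗
emp_id=806: ✗
emp_id=807: ✓ → 141485
emp_id=808: ✓ → 137205
emp_id=809: ✗
emp_id=810: ✗
tenure_sum = 141485 + 137205 = 278690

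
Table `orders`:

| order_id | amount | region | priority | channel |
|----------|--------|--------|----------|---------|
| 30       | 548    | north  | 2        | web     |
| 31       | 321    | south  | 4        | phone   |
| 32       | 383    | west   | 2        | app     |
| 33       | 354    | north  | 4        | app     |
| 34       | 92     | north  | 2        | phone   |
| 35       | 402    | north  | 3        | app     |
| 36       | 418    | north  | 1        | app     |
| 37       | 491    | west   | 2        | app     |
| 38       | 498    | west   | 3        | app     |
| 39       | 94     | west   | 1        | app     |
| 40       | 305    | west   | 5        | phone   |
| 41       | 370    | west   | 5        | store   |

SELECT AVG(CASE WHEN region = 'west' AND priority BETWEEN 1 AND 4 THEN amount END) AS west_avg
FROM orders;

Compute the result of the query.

366.5

order_id=30: ✗
order_id=31: ✗
order_id=32: ✓ → 383
order_id=33: ✗
order_id=34: ✗
order_id=35: ✗
order_id=36: ✗
order_id=37: ✓ → 491
order_id=38: ✓ → 498
order_id=39: ✓ → 94
order_id=40: ✗
order_id=41: ✗
west_avg = (383 + 491 + 498 + 94) / 4 = 366.5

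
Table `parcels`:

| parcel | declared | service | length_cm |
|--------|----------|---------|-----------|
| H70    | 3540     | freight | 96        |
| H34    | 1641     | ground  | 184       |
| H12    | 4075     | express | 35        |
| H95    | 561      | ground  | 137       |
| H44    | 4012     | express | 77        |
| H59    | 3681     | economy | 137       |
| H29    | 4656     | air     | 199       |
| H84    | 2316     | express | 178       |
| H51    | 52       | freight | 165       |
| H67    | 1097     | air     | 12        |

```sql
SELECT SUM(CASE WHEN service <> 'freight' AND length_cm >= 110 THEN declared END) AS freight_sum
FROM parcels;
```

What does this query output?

12855

parcel=H70: ✗
parcel=H34: ✓ → 1641
parcel=H12: ✗
parcel=H95: ✓ → 561
parcel=H44: ✗
parcel=H59: ✓ → 3681
parcel=H29: ✓ → 4656
parcel=H84: ✓ → 2316
parcel=H51: ✗
parcel=H67: ✗
freight_sum = 1641 + 561 + 3681 + 4656 + 2316 = 12855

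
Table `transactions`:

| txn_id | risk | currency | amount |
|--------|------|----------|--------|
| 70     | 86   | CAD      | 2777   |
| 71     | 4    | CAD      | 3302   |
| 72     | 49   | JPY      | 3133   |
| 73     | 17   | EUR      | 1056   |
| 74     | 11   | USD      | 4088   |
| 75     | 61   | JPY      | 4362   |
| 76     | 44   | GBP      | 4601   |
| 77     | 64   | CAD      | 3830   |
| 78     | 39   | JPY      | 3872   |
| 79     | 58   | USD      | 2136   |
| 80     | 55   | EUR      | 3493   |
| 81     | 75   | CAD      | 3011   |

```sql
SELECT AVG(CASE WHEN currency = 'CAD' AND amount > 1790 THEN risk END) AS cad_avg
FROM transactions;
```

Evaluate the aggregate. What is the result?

57.25

txn_id=70: ✓ → 86
txn_id=71: ✓ → 4
txn_id=72: ✗
txn_id=73: ✗
txn_id=74: ✗
txn_id=75: ✗
txn_id=76: ✗
txn_id=77: ✓ → 64
txn_id=78: ✗
txn_id=79: ✗
txn_id=80: ✗
txn_id=81: ✓ → 75
cad_avg = (86 + 4 + 64 + 75) / 4 = 57.25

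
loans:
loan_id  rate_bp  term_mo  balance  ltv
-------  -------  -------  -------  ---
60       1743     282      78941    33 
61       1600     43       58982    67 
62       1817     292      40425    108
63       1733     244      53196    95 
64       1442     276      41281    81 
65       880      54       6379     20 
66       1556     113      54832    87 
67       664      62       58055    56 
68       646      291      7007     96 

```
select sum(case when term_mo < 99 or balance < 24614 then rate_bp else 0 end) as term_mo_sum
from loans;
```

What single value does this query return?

loan_id=60: ✗
loan_id=61: ✓ → 1600
loan_id=62: ✗
loan_id=63: ✗
loan_id=64: ✗
loan_id=65: ✓ → 880
loan_id=66: ✗
loan_id=67: ✓ → 664
loan_id=68: ✓ → 646
term_mo_sum = 1600 + 880 + 664 + 646 = 3790

3790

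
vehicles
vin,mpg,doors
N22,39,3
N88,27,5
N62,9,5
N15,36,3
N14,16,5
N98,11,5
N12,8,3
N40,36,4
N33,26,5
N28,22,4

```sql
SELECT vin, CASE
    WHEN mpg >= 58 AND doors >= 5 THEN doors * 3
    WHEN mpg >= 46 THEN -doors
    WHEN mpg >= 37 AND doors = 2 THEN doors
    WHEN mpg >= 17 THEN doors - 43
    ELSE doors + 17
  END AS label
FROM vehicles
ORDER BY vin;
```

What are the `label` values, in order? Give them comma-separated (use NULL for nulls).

20, 22, -40, -40, -39, -38, -39, 22, -38, 22

vin=N12: ELSE → 20
vin=N14: ELSE → 22
vin=N15: mpg >= 17 → -40
vin=N22: mpg >= 17 → -40
vin=N28: mpg >= 17 → -39
vin=N33: mpg >= 17 → -38
vin=N40: mpg >= 17 → -39
vin=N62: ELSE → 22
vin=N88: mpg >= 17 → -38
vin=N98: ELSE → 22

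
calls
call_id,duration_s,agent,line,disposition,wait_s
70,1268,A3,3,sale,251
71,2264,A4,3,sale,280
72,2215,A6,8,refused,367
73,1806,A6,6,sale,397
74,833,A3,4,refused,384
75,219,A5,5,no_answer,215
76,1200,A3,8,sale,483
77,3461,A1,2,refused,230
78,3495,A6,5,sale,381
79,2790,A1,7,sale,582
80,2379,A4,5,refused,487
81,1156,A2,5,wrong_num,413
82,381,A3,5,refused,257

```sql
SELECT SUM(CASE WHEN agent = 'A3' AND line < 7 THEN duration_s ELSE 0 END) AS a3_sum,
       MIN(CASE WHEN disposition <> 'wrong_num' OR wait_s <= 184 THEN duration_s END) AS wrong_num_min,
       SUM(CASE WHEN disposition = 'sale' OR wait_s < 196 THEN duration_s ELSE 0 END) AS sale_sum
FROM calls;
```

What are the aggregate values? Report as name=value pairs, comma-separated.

a3_sum=2482, wrong_num_min=219, sale_sum=12823

[a3_sum: agent = 'A3' AND line < 7]
call_id=70: ✓ → 1268
call_id=71: ✗
call_id=72: ✗
call_id=73: ✗
call_id=74: ✓ → 833
call_id=75: ✗
call_id=76: ✗
call_id=77: ✗
call_id=78: ✗
call_id=79: ✗
call_id=80: ✗
call_id=81: ✗
call_id=82: ✓ → 381
a3_sum = 1268 + 833 + 381 = 2482
—
[wrong_num_min: disposition <> 'wrong_num' OR wait_s <= 184]
call_id=70: ✓ → 1268
call_id=71: ✓ → 2264
call_id=72: ✓ → 2215
call_id=73: ✓ → 1806
call_id=74: ✓ → 833
call_id=75: ✓ → 219
call_id=76: ✓ → 1200
call_id=77: ✓ → 3461
call_id=78: ✓ → 3495
call_id=79: ✓ → 2790
call_id=80: ✓ → 2379
call_id=81: ✗
call_id=82: ✓ → 381
wrong_num_min = MIN(1268, 2264, 2215, 1806, 833, 219, 1200, 3461, 3495, 2790, 2379, 381) = 219
—
[sale_sum: disposition = 'sale' OR wait_s < 196]
call_id=70: ✓ → 1268
call_id=71: ✓ → 2264
call_id=72: ✗
call_id=73: ✓ → 1806
call_id=74: ✗
call_id=75: ✗
call_id=76: ✓ → 1200
call_id=77: ✗
call_id=78: ✓ → 3495
call_id=79: ✓ → 2790
call_id=80: ✗
call_id=81: ✗
call_id=82: ✗
sale_sum = 1268 + 2264 + 1806 + 1200 + 3495 + 2790 = 12823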